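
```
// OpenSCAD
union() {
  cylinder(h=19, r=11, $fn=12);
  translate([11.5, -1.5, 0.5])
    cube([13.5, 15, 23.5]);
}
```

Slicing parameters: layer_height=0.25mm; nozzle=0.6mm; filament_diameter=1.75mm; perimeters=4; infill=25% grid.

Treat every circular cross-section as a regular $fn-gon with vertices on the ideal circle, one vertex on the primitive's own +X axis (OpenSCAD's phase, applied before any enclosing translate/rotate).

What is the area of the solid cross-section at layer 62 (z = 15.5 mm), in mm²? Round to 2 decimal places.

At z = 15.5 mm: the r=11 cylinder gives a regular 12-gon of circumradius 11 (constant along its height) (area = (12/2)·11.000²·sin(360°/12) = 363.00 mm²); the cube at (11.5, -1.5) is present — its section is the full 13.5×15 rectangle (area 202.50 mm²); Taking the union: the 2 present regions are separate (no shared area or edge), so areas and boundary lengths simply add and each stays a separate island — area = 565.50 mm². Overall, the cross-section has 2 separate islands. Net area = 565.50 mm².

565.50 mm²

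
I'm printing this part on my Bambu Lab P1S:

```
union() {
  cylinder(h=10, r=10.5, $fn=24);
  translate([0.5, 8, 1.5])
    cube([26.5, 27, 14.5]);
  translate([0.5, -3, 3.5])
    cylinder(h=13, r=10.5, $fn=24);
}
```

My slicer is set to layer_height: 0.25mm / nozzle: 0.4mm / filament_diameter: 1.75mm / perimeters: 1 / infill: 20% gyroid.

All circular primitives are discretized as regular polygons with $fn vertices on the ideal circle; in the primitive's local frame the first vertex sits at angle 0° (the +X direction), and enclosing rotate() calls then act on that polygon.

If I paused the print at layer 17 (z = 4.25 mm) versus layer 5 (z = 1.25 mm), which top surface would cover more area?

layer 17 (z = 4.25 mm)

Layer 17 (z = 4.25): the r=10.5 cylinder gives a regular 24-gon of circumradius 10.5 (constant along its height) (area = (24/2)·10.500²·sin(360°/24) = 342.42 mm²); the 26.5×27 cube at (0.5, 8) contributes its full rectangle (area 715.50 mm²); the r=10.5 cylinder at (0.5, -3) gives a regular 24-gon of circumradius 10.5 (constant along its height) (area = (24/2)·10.500²·sin(360°/24) = 342.42 mm²); Taking the union: the regions partially overlap — summed areas 1400.34 mm² minus the doubly-counted overlap 289.07 mm² gives 1111.26 mm² — area = 1111.26 mm². So its area = 1111.26 mm². Layer 5 (z = 1.25): the r=10.5 cylinder contributes a regular 24-gon of circumradius 10.5 (area = (24/2)·10.500²·sin(360°/24) = 342.42 mm²); the cube at (0.5, 8) does not reach this height (z outside [1.5, 16]); the cylinder at (0.5, -3) is not intersected at this z (z outside [3.5, 16.5]); Combining (union): only the r=10.5 cylinder is present, so the union is just that shape — area = 342.42 mm². So its area = 342.42 mm². Layer 17 is larger (1111.26 vs 342.42 mm²).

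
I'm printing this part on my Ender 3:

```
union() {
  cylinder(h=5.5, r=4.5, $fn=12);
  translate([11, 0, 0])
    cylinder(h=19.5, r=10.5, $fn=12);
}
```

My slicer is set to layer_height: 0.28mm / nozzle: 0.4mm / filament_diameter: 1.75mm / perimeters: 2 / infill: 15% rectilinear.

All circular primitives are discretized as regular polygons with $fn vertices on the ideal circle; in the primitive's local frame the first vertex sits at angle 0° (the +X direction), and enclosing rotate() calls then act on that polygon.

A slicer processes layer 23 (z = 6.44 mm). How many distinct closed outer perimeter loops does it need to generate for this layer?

At z = 6.44 mm: the cylinder is absent (z outside [0, 5.5]); the cylinder at (11, 0): section is a regular 12-gon, circumradius r=10.5; Taking the union: only the r=10.5 cylinder at (11, 0) is present, so the union is just that shape — 1 connected region. The result has 1 disconnected region.

1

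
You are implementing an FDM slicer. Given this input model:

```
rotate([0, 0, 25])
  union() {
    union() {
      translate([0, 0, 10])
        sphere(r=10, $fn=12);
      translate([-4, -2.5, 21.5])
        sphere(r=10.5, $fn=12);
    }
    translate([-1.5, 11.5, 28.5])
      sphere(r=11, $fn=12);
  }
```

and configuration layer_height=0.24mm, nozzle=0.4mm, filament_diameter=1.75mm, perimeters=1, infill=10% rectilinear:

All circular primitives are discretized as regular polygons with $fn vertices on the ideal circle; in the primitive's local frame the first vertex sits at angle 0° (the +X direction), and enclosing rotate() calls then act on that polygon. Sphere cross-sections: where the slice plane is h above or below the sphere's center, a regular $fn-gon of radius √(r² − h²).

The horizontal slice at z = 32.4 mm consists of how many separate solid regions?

At z = 32.4 mm: the sphere is absent (|z−center|=22.400 > r=10); the sphere at (-4, -2.5) is not intersected at this z (|z−center|=10.900 > r=10.5); Merging all regions: nothing is present at this height; the r=11 sphere at (-1.5, 11.5) contributes a regular 12-gon of circumradius √(11²−3.9²) = 10.285; Combining (union): only the r=11 sphere at (-1.5, 11.5) is present, so the union is just that shape — 1 connected region; (rotated 25° about Z; rotation is an isometry so areas/perimeters/island counts are preserved). The result has 1 disconnected region.

1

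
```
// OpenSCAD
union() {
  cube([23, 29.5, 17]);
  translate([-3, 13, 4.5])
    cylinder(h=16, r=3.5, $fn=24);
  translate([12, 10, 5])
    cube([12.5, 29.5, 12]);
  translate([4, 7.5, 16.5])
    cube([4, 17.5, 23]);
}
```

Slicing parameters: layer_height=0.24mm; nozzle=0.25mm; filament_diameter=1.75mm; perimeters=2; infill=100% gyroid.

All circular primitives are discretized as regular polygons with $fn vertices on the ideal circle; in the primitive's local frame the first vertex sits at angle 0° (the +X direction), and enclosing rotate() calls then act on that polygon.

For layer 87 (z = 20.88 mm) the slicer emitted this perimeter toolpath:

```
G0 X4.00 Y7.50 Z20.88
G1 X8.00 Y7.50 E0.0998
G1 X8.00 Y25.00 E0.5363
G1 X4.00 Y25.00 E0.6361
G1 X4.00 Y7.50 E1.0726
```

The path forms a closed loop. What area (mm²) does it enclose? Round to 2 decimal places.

70.00 mm²

Apply the shoelace formula to the sequence of (X, Y) vertices; enclosed area = 70.00 mm².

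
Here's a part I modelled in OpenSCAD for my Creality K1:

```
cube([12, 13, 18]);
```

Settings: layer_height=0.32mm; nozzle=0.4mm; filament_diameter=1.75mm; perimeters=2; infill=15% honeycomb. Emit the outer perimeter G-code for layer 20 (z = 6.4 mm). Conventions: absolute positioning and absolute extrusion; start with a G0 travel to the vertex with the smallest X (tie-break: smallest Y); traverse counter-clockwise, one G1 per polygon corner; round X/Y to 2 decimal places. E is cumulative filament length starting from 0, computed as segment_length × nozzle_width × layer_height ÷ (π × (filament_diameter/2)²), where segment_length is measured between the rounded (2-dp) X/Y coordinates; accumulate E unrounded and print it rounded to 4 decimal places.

At z = 6.4 mm: the cube (footprint 12×13) is included at this height. The outline is a single polygon with 4 vertices. Extrusion per mm of travel: 0.4 × 0.32 / (π × 0.875²) = 0.053216. Accumulating E over each segment gives final E = 2.6608.

G0 X0.00 Y0.00 Z6.40
G1 X12.00 Y0.00 E0.6386
G1 X12.00 Y13.00 E1.3304
G1 X0.00 Y13.00 E1.9690
G1 X0.00 Y0.00 E2.6608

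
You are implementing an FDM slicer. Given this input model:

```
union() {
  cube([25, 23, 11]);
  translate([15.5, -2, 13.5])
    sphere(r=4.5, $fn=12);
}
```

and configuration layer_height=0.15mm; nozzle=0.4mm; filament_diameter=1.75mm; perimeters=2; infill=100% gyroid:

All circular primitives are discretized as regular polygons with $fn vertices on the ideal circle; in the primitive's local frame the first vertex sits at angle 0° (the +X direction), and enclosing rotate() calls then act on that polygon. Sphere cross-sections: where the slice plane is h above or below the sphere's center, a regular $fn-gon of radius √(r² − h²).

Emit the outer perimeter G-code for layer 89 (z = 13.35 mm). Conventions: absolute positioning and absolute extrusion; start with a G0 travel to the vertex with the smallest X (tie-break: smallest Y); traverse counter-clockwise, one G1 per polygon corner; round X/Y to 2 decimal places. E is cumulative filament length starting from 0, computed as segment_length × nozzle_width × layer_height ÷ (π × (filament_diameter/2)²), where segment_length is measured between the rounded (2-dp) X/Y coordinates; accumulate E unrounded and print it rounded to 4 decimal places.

At z = 13.35 mm: the cube is not intersected at this z (z outside [0, 11]); the r=4.5 sphere at (15.5, -2) contributes a regular 12-gon of circumradius √(4.5²−0.15²) = 4.497; Merging all regions: only the r=4.5 sphere at (15.5, -2) is present, so the union is just that shape — 1 connected region. The outline is a single polygon with 12 vertices. Extrusion per mm of travel: 0.4 × 0.15 / (π × 0.875²) = 0.024945. Accumulating E over each segment gives final E = 0.6966.

G0 X11.00 Y-2.00 Z13.35
G1 X11.61 Y-4.25 E0.0582
G1 X13.25 Y-5.89 E0.1160
G1 X15.50 Y-6.50 E0.1742
G1 X17.75 Y-5.89 E0.2323
G1 X19.39 Y-4.25 E0.2902
G1 X20.00 Y-2.00 E0.3483
G1 X19.39 Y0.25 E0.4065
G1 X17.75 Y1.89 E0.4643
G1 X15.50 Y2.50 E0.5225
G1 X13.25 Y1.89 E0.5806
G1 X11.61 Y0.25 E0.6385
G1 X11.00 Y-2.00 E0.6966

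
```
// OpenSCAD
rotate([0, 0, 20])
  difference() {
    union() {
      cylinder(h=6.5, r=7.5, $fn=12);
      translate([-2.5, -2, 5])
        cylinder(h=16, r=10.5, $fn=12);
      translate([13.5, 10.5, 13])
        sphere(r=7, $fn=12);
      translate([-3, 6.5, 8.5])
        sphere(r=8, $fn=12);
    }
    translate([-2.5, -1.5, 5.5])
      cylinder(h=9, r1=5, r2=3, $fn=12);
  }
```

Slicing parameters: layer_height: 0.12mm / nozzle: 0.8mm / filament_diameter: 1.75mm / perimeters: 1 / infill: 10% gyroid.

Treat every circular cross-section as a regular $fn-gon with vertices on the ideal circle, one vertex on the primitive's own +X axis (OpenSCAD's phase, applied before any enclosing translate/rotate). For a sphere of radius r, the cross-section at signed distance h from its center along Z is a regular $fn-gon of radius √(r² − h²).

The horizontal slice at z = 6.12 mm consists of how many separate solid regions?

2

At z = 6.12 mm: the r=7.5 cylinder contributes a regular 12-gon of circumradius 7.5; the r=10.5 cylinder at (-2.5, -2) contributes a regular 12-gon of circumradius 10.5; the r=7 sphere at (13.5, 10.5) contributes a regular 12-gon of circumradius √(7²−6.88²) = 1.291; the r=8 sphere at (-3, 6.5) contributes a regular 12-gon of circumradius √(8²−2.38²) = 7.638; Taking the union: the regions partially overlap (shared area 266.50 mm²), so overlapping operands fuse into one piece — 2 connected regions; the cone at (-2.5, -1.5): at t=0.069 of its height the radius interpolates to r₁+(r₂−r₁)t = 4.862, giving a regular 12-gon of that circumradius; Taking the first minus the rest: starting from that combined region, the cone at (-2.5, -1.5) lies wholly inside it (removes its full 70.92 mm² and its 30.20 mm outline becomes a hole wall) — 2 connected regions with 1 hole; (rotated 20° about Z; rotation is an isometry so areas/perimeters/island counts are preserved). The result has 2 disconnected regions.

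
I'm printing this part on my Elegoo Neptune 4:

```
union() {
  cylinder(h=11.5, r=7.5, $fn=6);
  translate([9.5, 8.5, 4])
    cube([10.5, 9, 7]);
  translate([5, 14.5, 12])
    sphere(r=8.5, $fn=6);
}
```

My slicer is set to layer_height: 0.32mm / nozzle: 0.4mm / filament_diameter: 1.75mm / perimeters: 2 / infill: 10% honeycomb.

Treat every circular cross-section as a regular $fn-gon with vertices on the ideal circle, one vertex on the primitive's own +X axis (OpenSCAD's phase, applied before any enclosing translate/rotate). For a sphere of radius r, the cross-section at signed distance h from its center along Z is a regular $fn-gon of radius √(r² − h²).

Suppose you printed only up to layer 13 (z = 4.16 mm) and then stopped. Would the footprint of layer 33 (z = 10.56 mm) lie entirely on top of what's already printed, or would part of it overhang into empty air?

part overhangs

Compare the two slices. At z = 4.16: the cylinder: section is a regular 6-gon, circumradius r=7.5 (area = (6/2)·7.500²·sin(360°/6) = 146.14 mm²); the cube at (9.5, 8.5) (footprint 10.5×9) is included at this height (area 94.50 mm²); the r=8.5 sphere at (5, 14.5) contributes a regular 6-gon of circumradius √(8.5²−7.84²) = 3.284 (area = (6/2)·3.284²·sin(360°/6) = 28.02 mm²); Taking the union: the 3 present regions are separate (no shared area or edge), so areas and boundary lengths simply add and each stays a separate island — area = 268.66 mm². At z = 10.56: the cylinder: section is a regular 6-gon, circumradius r=7.5 (area = (6/2)·7.500²·sin(360°/6) = 146.14 mm²); the cube at (9.5, 8.5) (footprint 10.5×9) is included at this height (area 94.50 mm²); the r=8.5 sphere at (5, 14.5) contributes a regular 6-gon of circumradius √(8.5²−1.44²) = 8.377 (area = (6/2)·8.377²·sin(360°/6) = 182.32 mm²); Merging all regions: the regions partially overlap — summed areas 422.97 mm² minus the doubly-counted overlap 21.90 mm² gives 401.06 mm² — area = 401.06 mm². Checking containment: at z = 10.56 the cross-section extends beyond the z = 4.16 cross-section by about 132.40 mm².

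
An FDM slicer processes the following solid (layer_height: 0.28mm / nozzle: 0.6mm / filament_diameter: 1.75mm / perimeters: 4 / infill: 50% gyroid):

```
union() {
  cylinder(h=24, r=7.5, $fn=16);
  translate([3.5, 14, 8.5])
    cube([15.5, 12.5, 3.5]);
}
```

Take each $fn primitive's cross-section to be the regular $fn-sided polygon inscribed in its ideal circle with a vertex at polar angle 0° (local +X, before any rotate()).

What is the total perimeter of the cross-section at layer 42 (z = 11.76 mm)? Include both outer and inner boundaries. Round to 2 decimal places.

At z = 11.76 mm: the r=7.5 cylinder contributes a regular 16-gon of circumradius 7.5 (perimeter = 2·16·7.500·sin(180°/16) = 46.82 mm); the 15.5×12.5 cube at (3.5, 14) contributes its full rectangle (perimeter 56.00 mm); Taking the union: the 2 present regions are separate (no shared area or edge), so areas and boundary lengths simply add and each stays a separate island — boundary = 102.82 mm. Overall, the cross-section has 2 separate islands. Total boundary length (outer) = 102.82 mm.

102.82 mm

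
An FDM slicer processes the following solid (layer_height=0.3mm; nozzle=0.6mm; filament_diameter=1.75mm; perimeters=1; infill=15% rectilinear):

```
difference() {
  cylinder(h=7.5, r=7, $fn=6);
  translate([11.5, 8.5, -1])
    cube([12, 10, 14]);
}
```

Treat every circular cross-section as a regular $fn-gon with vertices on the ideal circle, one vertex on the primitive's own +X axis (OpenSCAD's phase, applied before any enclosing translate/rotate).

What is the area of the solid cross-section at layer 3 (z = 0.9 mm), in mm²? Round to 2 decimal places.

127.31 mm²

At z = 0.9 mm: the r=7 cylinder contributes a regular 6-gon of circumradius 7 (area = (6/2)·7.000²·sin(360°/6) = 127.31 mm²); the cube at (11.5, 8.5) (footprint 12×10) is included at this height (area 120.00 mm²); Subtracting the remaining from the first: starting from the r=7 cylinder (127.31 mm²), the 12×10 cube at (11.5, 8.5) misses the remaining region (no effect) — area = 127.31 mm². Overall, the cross-section is a single solid region. Net area = 127.31 mm².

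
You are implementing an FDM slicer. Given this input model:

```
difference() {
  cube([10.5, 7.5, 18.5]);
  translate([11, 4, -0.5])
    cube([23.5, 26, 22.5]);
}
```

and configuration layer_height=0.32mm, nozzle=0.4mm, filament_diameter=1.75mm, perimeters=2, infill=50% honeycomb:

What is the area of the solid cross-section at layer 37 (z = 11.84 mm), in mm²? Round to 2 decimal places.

78.75 mm²

At z = 11.84 mm: the cube is present — its section is the full 10.5×7.5 rectangle (area 78.75 mm²); the 23.5×26 cube at (11, 4) contributes its full rectangle (area 611.00 mm²); Subtracting the remaining from the first: starting from the 10.5×7.5 cube (78.75 mm²), the 23.5×26 cube at (11, 4) misses the remaining region (no effect) — area = 78.75 mm². Overall, the cross-section is a single solid region. Net area = 78.75 mm².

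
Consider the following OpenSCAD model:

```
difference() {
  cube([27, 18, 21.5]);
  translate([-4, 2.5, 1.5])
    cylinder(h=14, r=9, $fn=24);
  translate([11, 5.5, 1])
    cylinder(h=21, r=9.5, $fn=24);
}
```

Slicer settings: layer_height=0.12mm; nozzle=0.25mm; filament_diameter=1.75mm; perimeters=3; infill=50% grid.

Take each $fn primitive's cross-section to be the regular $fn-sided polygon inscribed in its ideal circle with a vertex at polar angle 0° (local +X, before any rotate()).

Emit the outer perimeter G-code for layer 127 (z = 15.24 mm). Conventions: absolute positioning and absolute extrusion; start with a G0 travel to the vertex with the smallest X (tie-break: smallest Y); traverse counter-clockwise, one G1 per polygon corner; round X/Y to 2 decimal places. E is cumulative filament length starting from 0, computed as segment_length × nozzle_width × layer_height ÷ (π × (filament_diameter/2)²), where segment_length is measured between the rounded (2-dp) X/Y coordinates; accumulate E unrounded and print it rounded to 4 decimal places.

G0 X0.00 Y10.50 Z15.24
G1 X0.50 Y10.29 E0.0068
G1 X2.24 Y8.96 E0.0341
G1 X2.77 Y10.25 E0.0515
G1 X4.28 Y12.22 E0.0824
G1 X6.25 Y13.73 E0.1134
G1 X8.54 Y14.68 E0.1443
G1 X11.00 Y15.00 E0.1753
G1 X13.46 Y14.68 E0.2062
G1 X15.75 Y13.73 E0.2371
G1 X17.72 Y12.22 E0.2681
G1 X19.23 Y10.25 E0.2990
G1 X20.18 Y7.96 E0.3300
G1 X20.50 Y5.50 E0.3609
G1 X20.18 Y3.04 E0.3918
G1 X19.23 Y0.75 E0.4228
G1 X18.65 Y0.00 E0.4346
G1 X27.00 Y0.00 E0.5387
G1 X27.00 Y18.00 E0.7632
G1 X0.00 Y18.00 E1.1000
G1 X0.00 Y10.50 E1.1935

At z = 15.24 mm: the 27×18 cube contributes its full rectangle; the cylinder at (-4, 2.5): section is a regular 24-gon, circumradius r=9; the r=9.5 cylinder at (11, 5.5) gives a regular 24-gon of circumradius 9.5 (constant along its height); Taking the first minus the rest: starting from the 27×18 cube, the r=9 cylinder at (-4, 2.5) partially overlaps it — only the 40.43 mm² overlap (of its 251.57 mm²) is removed, clipping the outline; the r=9.5 cylinder at (11, 5.5) partially overlaps it — only the 217.08 mm² overlap (of its 280.30 mm²) is removed, clipping the outline — 1 connected region. The outline is a single polygon with 20 vertices. Extrusion per mm of travel: 0.25 × 0.12 / (π × 0.875²) = 0.012473. Accumulating E over each segment gives final E = 1.1935.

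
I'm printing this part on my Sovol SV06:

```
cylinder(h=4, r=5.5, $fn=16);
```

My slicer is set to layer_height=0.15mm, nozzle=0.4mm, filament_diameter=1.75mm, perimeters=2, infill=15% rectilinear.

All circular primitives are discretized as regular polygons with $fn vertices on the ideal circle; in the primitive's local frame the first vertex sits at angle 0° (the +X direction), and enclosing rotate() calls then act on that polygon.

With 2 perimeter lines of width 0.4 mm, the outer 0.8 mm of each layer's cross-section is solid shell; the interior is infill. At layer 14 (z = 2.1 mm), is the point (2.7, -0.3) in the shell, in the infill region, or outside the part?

At z = 2.1 mm: the r=5.5 cylinder contributes a regular 16-gon of circumradius 5.5. Overall, the cross-section is a single solid region. The nearest boundary edge runs (5.08, -2.10)→(5.50, 0.00); distance from the point to it = 2.69 mm. The point is inside the cross-section and 2.69 mm from the nearest boundary — more than the 0.8 mm shell width (2 × 0.4), so it's in the infill interior.

infill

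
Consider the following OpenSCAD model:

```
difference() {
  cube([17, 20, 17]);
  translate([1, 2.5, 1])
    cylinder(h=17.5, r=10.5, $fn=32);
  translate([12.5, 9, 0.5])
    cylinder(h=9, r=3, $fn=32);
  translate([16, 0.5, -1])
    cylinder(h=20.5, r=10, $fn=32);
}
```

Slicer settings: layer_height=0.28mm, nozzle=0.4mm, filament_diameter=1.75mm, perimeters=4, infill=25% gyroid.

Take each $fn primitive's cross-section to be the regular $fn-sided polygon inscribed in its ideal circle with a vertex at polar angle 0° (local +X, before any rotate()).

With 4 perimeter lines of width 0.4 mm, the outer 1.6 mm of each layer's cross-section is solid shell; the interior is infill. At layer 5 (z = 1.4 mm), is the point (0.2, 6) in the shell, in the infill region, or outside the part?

At z = 1.4 mm: the cube (footprint 17×20) is included at this height; the cylinder at (1, 2.5): section is a regular 32-gon, circumradius r=10.5; the r=3 cylinder at (12.5, 9) contributes a regular 32-gon of circumradius 3; the r=10 cylinder at (16, 0.5) gives a regular 32-gon of circumradius 10 (constant along its height); After the difference (first − rest): starting from the 17×20 cube, the r=10.5 cylinder at (1, 2.5) partially overlaps it — only the 124.91 mm² overlap (of its 344.14 mm²) is removed, clipping the outline; the r=3 cylinder at (12.5, 9) partially overlaps it — only the 27.74 mm² overlap (of its 28.09 mm²) is removed, clipping the outline; the r=10 cylinder at (16, 0.5) partially overlaps it — only the 43.32 mm² overlap (of its 312.14 mm²) is removed, clipping the outline — 1 connected region. Overall, the cross-section is a single solid region. The nearest boundary edge runs (1.00, 13.00)→(0.00, 12.90); distance from the point to it = 6.90 mm. The point is not inside any of the regions above, so it lies outside the cross-section (6.90 mm from the nearest boundary).

outside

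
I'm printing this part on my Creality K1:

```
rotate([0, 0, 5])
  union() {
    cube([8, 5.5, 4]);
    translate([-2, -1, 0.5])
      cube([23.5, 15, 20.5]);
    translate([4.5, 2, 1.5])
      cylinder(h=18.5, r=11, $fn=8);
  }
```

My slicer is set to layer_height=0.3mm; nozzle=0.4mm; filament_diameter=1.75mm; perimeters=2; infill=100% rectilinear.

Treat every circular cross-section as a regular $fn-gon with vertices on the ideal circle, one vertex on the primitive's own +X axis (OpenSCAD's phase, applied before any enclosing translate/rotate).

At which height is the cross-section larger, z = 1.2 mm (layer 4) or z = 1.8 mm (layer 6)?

Layer 4 (z = 1.2): the cube is present — its section is the full 8×5.5 rectangle (area 44.00 mm²); the cube at (-2, -1) is present — its section is the full 23.5×15 rectangle (area 352.50 mm²); the cylinder at (4.5, 2) does not reach this height (z outside [1.5, 20]); Combining (union): the 8×5.5 cube lies entirely inside the 23.5×15 cube at (-2, -1), so the union is just the 23.5×15 cube at (-2, -1) — area = 352.50 mm²; (rotated 5° about Z; rotation is an isometry so areas/perimeters/island counts are preserved). So its area = 352.50 mm². Layer 6 (z = 1.8): the cube (footprint 8×5.5) is included at this height (area 44.00 mm²); the cube at (-2, -1) is present — its section is the full 23.5×15 rectangle (area 352.50 mm²); the r=11 cylinder at (4.5, 2) gives a regular 8-gon of circumradius 11 (constant along its height) (area = (8/2)·11.000²·sin(360°/8) = 342.24 mm²); Taking the union: the regions partially overlap — summed areas 738.74 mm² minus the doubly-counted overlap 242.95 mm² gives 495.79 mm² — area = 495.79 mm²; (rotated 5° about Z; rotation is an isometry so areas/perimeters/island counts are preserved). So its area = 495.79 mm². Layer 6 is larger (495.79 vs 352.50 mm²).

layer 6 (z = 1.8 mm)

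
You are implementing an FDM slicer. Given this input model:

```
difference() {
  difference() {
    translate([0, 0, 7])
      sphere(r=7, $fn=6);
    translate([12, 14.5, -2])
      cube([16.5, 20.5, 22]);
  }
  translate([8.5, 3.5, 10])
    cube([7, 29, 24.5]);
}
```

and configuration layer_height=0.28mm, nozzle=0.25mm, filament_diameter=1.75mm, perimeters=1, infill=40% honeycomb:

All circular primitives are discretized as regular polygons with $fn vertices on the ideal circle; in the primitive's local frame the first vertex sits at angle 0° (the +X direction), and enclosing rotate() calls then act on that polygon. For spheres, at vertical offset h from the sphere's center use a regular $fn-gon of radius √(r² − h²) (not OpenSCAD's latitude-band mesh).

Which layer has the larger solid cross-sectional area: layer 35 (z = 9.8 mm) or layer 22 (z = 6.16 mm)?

Layer 35 (z = 9.8): the r=7 sphere slices to a regular 6-gon of circumradius 6.416 (√(r²−h²) with h=2.8 from center) (area = (6/2)·6.416²·sin(360°/6) = 106.94 mm²); the cube at (12, 14.5) (footprint 16.5×20.5) is included at this height (area 338.25 mm²); After the difference (first − rest): starting from the r=7 sphere (106.94 mm²), the 16.5×20.5 cube at (12, 14.5) misses the remaining region (no effect) — area = 106.94 mm²; the cube at (8.5, 3.5) is not intersected at this z (z outside [10, 34.5]); After the difference (first − rest): none of the subtracted shapes is present at this height, so that combined region is unchanged — area = 106.94 mm². So its area = 106.94 mm². Layer 22 (z = 6.16): the r=7 sphere slices to a regular 6-gon of circumradius 6.949 (√(r²−h²) with h=0.84 from center) (area = (6/2)·6.949²·sin(360°/6) = 125.47 mm²); the 16.5×20.5 cube at (12, 14.5) contributes its full rectangle (area 338.25 mm²); Subtracting the remaining from the first: starting from the r=7 sphere (125.47 mm²), the 16.5×20.5 cube at (12, 14.5) misses the remaining region (no effect) — area = 125.47 mm²; the cube at (8.5, 3.5) is not intersected at this z (z outside [10, 34.5]); After the difference (first − rest): none of the subtracted shapes is present at this height, so that combined region is unchanged — area = 125.47 mm². So its area = 125.47 mm². Layer 22 is larger (125.47 vs 106.94 mm²).

layer 22 (z = 6.16 mm)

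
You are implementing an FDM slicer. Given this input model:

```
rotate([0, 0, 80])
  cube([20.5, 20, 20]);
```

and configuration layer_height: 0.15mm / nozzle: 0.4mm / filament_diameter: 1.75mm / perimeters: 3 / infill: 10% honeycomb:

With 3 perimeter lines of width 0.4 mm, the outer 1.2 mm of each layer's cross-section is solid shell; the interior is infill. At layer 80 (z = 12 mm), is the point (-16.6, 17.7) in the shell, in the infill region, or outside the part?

At z = 12 mm: the 20.5×20 cube contributes its full rectangle; (rotated 80° about Z; rotation is an isometry so areas/perimeters/island counts are preserved). Overall, the cross-section is a single solid region. Undo the 80° rotation: the query point maps to (14.549, 19.421) in the un-rotated model frame. The nearest boundary edge runs (20.50, 20.00)→(0.00, 20.00); distance from the point to it = 0.58 mm. The point is inside the cross-section, 0.58 mm from the nearest boundary — within the 1.2 mm shell band (3 × 0.4).

shell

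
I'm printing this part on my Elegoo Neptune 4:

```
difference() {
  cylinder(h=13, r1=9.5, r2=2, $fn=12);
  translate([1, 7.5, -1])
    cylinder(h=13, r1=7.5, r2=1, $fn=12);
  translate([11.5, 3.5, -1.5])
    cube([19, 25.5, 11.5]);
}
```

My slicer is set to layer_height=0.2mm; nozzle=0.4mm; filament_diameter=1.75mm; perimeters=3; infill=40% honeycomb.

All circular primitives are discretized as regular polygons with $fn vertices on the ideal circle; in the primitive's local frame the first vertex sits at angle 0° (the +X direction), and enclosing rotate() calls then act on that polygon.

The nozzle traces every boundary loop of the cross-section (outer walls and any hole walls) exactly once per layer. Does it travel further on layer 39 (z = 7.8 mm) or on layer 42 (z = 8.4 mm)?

Layer 39 (z = 7.8): the cone: at t=0.600 of its height the radius interpolates to r₁+(r₂−r₁)t = 5.000, giving a regular 12-gon of that circumradius (perimeter = 2·12·5.000·sin(180°/12) = 31.06 mm); the cone at (1, 7.5): at t=0.677 of its height the radius interpolates to r₁+(r₂−r₁)t = 3.100, giving a regular 12-gon of that circumradius (perimeter = 2·12·3.100·sin(180°/12) = 19.26 mm); the 19×25.5 cube at (11.5, 3.5) contributes its full rectangle (perimeter 89.00 mm); After the difference (first − rest): starting from the cone, the cone at (1, 7.5) partially overlaps it — only the 0.54 mm² overlap (of its 28.83 mm²) is removed, clipping the outline; the 19×25.5 cube at (11.5, 3.5) misses the remaining region (no effect) — boundary = 31.07 mm. So its perimeter = 31.07 mm. Layer 42 (z = 8.4): the cone contributes a regular 12-gon of circumradius 4.654 (interpolated between r1=9.5 and r2=2 at t=0.646) (perimeter = 2·12·4.654·sin(180°/12) = 28.91 mm); the cone at (1, 7.5) (r1=7.5→r2=1) has section circumradius 2.800 here — a regular 12-gon (perimeter = 2·12·2.800·sin(180°/12) = 17.39 mm); the cube at (11.5, 3.5) (footprint 19×25.5) is included at this height (perimeter 89.00 mm); Taking the first minus the rest: starting from the cone, the cone at (1, 7.5) misses the remaining region (no effect); the 19×25.5 cube at (11.5, 3.5) misses the remaining region (no effect) — boundary = 28.91 mm. So its perimeter = 28.91 mm. Layer 39 is larger (31.07 vs 28.91 mm).

layer 39 (z = 7.8 mm)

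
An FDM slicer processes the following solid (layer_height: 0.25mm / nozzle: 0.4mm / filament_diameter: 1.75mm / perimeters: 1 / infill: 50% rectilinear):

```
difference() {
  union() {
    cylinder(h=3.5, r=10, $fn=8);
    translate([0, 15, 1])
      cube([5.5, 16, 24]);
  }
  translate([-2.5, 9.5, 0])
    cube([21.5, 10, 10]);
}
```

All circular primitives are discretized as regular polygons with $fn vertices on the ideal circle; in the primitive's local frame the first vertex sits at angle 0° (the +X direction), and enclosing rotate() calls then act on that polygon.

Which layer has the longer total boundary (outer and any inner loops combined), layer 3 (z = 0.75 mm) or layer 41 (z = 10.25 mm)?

layer 3 (z = 0.75 mm)

Layer 3 (z = 0.75): the cylinder: section is a regular 8-gon, circumradius r=10 (perimeter = 2·8·10.000·sin(180°/8) = 61.23 mm); the cube at (0, 15) is absent (z outside [1, 25]); Taking the union: only the r=10 cylinder is present, so the union is just that shape — boundary = 61.23 mm; the cube at (-2.5, 9.5) is present — its section is the full 21.5×10 rectangle (perimeter 63.00 mm); Taking the first minus the rest: starting from that combined region, the 21.5×10 cube at (-2.5, 9.5) partially overlaps it — only the 0.60 mm² overlap (of its 215.00 mm²) is removed, clipping the outline — boundary = 61.03 mm. So its perimeter = 61.03 mm. Layer 41 (z = 10.25): the cylinder is not intersected at this z (z outside [0, 3.5]); the cube at (0, 15) (footprint 5.5×16) is included at this height (perimeter 43.00 mm); Combining (union): only the 5.5×16 cube at (0, 15) is present, so the union is just that shape — boundary = 43.00 mm; the cube at (-2.5, 9.5) is not intersected at this z (z outside [0, 10]); Taking the first minus the rest: none of the subtracted shapes is present at this height, so that combined region is unchanged — boundary = 43.00 mm. So its perimeter = 43.00 mm. Layer 3 is larger (61.03 vs 43.00 mm).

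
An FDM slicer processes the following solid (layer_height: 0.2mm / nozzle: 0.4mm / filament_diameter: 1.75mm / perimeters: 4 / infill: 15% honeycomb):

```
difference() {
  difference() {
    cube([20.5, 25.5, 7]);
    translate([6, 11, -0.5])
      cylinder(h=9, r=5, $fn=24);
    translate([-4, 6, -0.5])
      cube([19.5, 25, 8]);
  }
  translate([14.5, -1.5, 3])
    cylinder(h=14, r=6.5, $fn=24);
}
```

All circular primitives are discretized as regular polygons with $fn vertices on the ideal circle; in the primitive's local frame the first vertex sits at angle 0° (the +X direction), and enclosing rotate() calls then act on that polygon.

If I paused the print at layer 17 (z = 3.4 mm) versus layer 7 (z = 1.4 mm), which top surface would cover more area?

Layer 17 (z = 3.4): the 20.5×25.5 cube contributes its full rectangle (area 522.75 mm²); the r=5 cylinder at (6, 11) contributes a regular 24-gon of circumradius 5 (area = (24/2)·5.000²·sin(360°/24) = 77.65 mm²); the cube at (-4, 6) is present — its section is the full 19.5×25 rectangle (area 487.50 mm²); Taking the first minus the rest: starting from the 20.5×25.5 cube (522.75 mm²), the r=5 cylinder at (6, 11) lies wholly inside it (removes its full 77.65 mm² and its 31.33 mm outline becomes a hole wall); the 19.5×25 cube at (-4, 6) partially overlaps it — only the 224.60 mm² overlap (of its 487.50 mm²) is removed, clipping the outline — area = 220.50 mm²; the r=6.5 cylinder at (14.5, -1.5) gives a regular 24-gon of circumradius 6.5 (constant along its height) (area = (24/2)·6.500²·sin(360°/24) = 131.22 mm²); Taking the first minus the rest: starting from that combined region (220.50 mm²), the r=6.5 cylinder at (14.5, -1.5) partially overlaps it — only the 46.26 mm² overlap (of its 131.22 mm²) is removed, clipping the outline — area = 174.24 mm². So its area = 174.24 mm². Layer 7 (z = 1.4): the 20.5×25.5 cube contributes its full rectangle (area 522.75 mm²); the r=5 cylinder at (6, 11) gives a regular 24-gon of circumradius 5 (constant along its height) (area = (24/2)·5.000²·sin(360°/24) = 77.65 mm²); the 19.5×25 cube at (-4, 6) contributes its full rectangle (area 487.50 mm²); Taking the first minus the rest: starting from the 20.5×25.5 cube (522.75 mm²), the r=5 cylinder at (6, 11) lies wholly inside it (removes its full 77.65 mm² and its 31.33 mm outline becomes a hole wall); the 19.5×25 cube at (-4, 6) partially overlaps it — only the 224.60 mm² overlap (of its 487.50 mm²) is removed, clipping the outline — area = 220.50 mm²; the cylinder at (14.5, -1.5) is absent (z outside [3, 17]); Subtracting the remaining from the first: none of the subtracted shapes is present at this height, so the result so far is unchanged — area = 220.50 mm². So its area = 220.50 mm². Layer 7 is larger (220.50 vs 174.24 mm²).

layer 7 (z = 1.4 mm)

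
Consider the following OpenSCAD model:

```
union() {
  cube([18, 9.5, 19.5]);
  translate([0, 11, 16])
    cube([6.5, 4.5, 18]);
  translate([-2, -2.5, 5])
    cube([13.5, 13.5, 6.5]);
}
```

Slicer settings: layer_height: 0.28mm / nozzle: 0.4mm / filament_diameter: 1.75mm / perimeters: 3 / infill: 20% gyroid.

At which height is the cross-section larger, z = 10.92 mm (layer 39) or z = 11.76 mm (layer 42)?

layer 39 (z = 10.92 mm)

Layer 39 (z = 10.92): the cube (footprint 18×9.5) is included at this height (area 171.00 mm²); the cube at (0, 11) is absent (z outside [16, 34]); the 13.5×13.5 cube at (-2, -2.5) contributes its full rectangle (area 182.25 mm²); Merging all regions: the regions partially overlap — summed areas 353.25 mm² minus the doubly-counted overlap 109.25 mm² gives 244.00 mm² — area = 244.00 mm². So its area = 244.00 mm². Layer 42 (z = 11.76): the cube (footprint 18×9.5) is included at this height (area 171.00 mm²); the cube at (0, 11) is absent (z outside [16, 34]); the cube at (-2, -2.5) does not reach this height (z outside [5, 11.5]); Combining (union): only the 18×9.5 cube is present, so the union is just that shape — area = 171.00 mm². So its area = 171.00 mm². Layer 39 is larger (244.00 vs 171.00 mm²).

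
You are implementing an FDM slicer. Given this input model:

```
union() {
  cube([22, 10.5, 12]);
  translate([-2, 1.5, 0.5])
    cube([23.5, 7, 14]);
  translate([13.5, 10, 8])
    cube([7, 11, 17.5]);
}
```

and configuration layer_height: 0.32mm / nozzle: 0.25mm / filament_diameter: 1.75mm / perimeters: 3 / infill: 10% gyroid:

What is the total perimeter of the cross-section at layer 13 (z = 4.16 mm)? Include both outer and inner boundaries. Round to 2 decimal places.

At z = 4.16 mm: the cube (footprint 22×10.5) is included at this height (perimeter 65.00 mm); the 23.5×7 cube at (-2, 1.5) contributes its full rectangle (perimeter 61.00 mm); the cube at (13.5, 10) is absent (z outside [8, 25.5]); Taking the union: the regions partially overlap (shared area 150.50 mm²), so the edge portions inside another operand are dropped and the merged outline is re-measured after clipping — boundary = 69.00 mm. Overall, the cross-section is a single solid region. Total boundary length (outer) = 69.00 mm.

69.00 mm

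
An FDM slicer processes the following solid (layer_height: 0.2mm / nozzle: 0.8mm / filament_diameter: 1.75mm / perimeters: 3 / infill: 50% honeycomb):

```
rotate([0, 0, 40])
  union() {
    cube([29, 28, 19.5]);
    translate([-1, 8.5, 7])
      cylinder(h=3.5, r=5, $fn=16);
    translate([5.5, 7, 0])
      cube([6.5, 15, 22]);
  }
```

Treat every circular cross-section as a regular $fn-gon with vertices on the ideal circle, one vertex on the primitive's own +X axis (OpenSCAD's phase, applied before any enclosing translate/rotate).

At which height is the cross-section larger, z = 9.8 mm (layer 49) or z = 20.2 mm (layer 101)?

Layer 49 (z = 9.8): the cube (footprint 29×28) is included at this height (area 812.00 mm²); the r=5 cylinder at (-1, 8.5) contributes a regular 16-gon of circumradius 5 (area = (16/2)·5.000²·sin(360°/16) = 76.54 mm²); the 6.5×15 cube at (5.5, 7) contributes its full rectangle (area 97.50 mm²); Merging all regions: the regions partially overlap — summed areas 986.04 mm² minus the doubly-counted overlap 125.97 mm² gives 860.07 mm² — area = 860.07 mm²; (rotated 40° about Z; rotation is an isometry so areas/perimeters/island counts are preserved). So its area = 860.07 mm². Layer 101 (z = 20.2): the cube is not intersected at this z (z outside [0, 19.5]); the cylinder at (-1, 8.5) is absent (z outside [7, 10.5]); the 6.5×15 cube at (5.5, 7) contributes its full rectangle (area 97.50 mm²); Merging all regions: only the 6.5×15 cube at (5.5, 7) is present, so the union is just that shape — area = 97.50 mm²; (whole slice rotated 40° about Z — lengths, areas and connectivity unchanged). So its area = 97.50 mm². Layer 49 is larger (860.07 vs 97.50 mm²).

layer 49 (z = 9.8 mm)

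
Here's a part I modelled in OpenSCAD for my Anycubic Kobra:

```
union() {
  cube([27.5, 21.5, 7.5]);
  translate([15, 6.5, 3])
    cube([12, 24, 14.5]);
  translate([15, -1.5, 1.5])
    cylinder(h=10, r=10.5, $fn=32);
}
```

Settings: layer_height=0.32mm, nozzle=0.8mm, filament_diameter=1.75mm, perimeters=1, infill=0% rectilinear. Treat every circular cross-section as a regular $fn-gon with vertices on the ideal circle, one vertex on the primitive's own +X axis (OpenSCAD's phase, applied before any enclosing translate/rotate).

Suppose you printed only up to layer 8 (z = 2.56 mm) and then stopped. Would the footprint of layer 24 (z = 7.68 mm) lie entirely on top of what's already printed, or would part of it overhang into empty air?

part overhangs

Compare the two slices. At z = 2.56: the 27.5×21.5 cube contributes its full rectangle (area 591.25 mm²); the cube at (15, 6.5) is not intersected at this z (z outside [3, 17.5]); the r=10.5 cylinder at (15, -1.5) gives a regular 32-gon of circumradius 10.5 (constant along its height) (area = (32/2)·10.500²·sin(360°/32) = 344.14 mm²); Taking the union: the regions partially overlap — summed areas 935.39 mm² minus the doubly-counted overlap 140.79 mm² gives 794.60 mm² — area = 794.60 mm². At z = 7.68: the cube does not reach this height (z outside [0, 7.5]); the 12×24 cube at (15, 6.5) contributes its full rectangle (area 288.00 mm²); the cylinder at (15, -1.5): section is a regular 32-gon, circumradius r=10.5 (area = (32/2)·10.500²·sin(360°/32) = 344.14 mm²); Combining (union): the regions partially overlap — summed areas 632.14 mm² minus the doubly-counted overlap 11.38 mm² gives 620.75 mm² — area = 620.75 mm². Checking containment: at z = 7.68 the cross-section extends beyond the z = 2.56 cross-section by about 108.00 mm².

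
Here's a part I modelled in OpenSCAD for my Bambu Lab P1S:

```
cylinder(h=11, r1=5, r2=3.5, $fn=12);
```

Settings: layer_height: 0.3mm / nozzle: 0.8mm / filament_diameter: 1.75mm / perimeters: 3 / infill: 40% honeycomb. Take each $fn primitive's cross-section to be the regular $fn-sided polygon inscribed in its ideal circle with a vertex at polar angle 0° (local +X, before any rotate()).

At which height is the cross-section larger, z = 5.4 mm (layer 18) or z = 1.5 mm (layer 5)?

layer 5 (z = 1.5 mm)

Layer 18 (z = 5.4): the cone: at t=0.491 of its height the radius interpolates to r₁+(r₂−r₁)t = 4.264, giving a regular 12-gon of that circumradius (area = (12/2)·4.264²·sin(360°/12) = 54.54 mm²). So its area = 54.54 mm². Layer 5 (z = 1.5): the cone contributes a regular 12-gon of circumradius 4.795 (interpolated between r1=5 and r2=3.5 at t=0.136) (area = (12/2)·4.795²·sin(360°/12) = 68.99 mm²). So its area = 68.99 mm². Layer 5 is larger (68.99 vs 54.54 mm²).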